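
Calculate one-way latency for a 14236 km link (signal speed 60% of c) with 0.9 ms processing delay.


Speed = 0.6 * 3e5 km/s = 180000 km/s
Propagation delay = 14236 / 180000 = 0.0791 s = 79.0889 ms
Processing delay = 0.9 ms
Total one-way latency = 79.9889 ms


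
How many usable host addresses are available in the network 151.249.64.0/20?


Host bits = 32 - 20 = 12
Total addresses = 2^12 = 4096
Usable = total - 2 (network and broadcast)
Usable hosts: 4094


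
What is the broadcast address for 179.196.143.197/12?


Network: 179.192.0.0/12
Host bits = 20
Set all host bits to 1:
Broadcast: 179.207.255.255


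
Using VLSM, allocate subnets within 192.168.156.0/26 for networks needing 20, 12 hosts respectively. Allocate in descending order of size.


20 hosts -> /27 (30 usable): 192.168.156.0/27
12 hosts -> /28 (14 usable): 192.168.156.32/28
Allocation: 192.168.156.0/27 (20 hosts, 30 usable); 192.168.156.32/28 (12 hosts, 14 usable)


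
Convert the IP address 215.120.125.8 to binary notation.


215 = 11010111
120 = 01111000
125 = 01111101
8 = 00001000
Binary: 11010111.01111000.01111101.00001000


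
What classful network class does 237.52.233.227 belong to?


First octet: 237
Binary: 11101101
1110xxxx -> Class D (224-239)
Class D (multicast), default mask N/A


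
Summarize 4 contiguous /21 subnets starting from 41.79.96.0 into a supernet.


Original prefix: /21
Number of subnets: 4 = 2^2
New prefix = 21 - 2 = 19
Supernet: 41.79.96.0/19


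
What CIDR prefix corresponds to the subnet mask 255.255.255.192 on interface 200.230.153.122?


Binary: 11111111.11111111.11111111.11000000
Count leading 1s
Prefix: /26


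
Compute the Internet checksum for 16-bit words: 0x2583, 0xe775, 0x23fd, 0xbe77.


Sum all words (with carry folding):
+ 0x2583 = 0x2583
+ 0xe775 = 0x0cf9
+ 0x23fd = 0x30f6
+ 0xbe77 = 0xef6d
One's complement: ~0xef6d
Checksum = 0x1092


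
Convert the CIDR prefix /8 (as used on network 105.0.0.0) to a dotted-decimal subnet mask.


/8 means 8 network bits, 24 host bits
Binary: 11111111000000000000000000000000
Mask: 255.0.0.0


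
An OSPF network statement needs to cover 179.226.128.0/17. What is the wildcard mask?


Subnet mask: 255.255.128.0
Wildcard = 255.255.255.255 - subnet mask
255 - 255 = 0
255 - 255 = 0
255 - 128 = 127
255 - 0 = 255
Wildcard: 0.0.127.255


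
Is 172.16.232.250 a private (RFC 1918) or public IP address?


RFC 1918 private ranges:
  10.0.0.0/8 (10.0.0.0 - 10.255.255.255)
  172.16.0.0/12 (172.16.0.0 - 172.31.255.255)
  192.168.0.0/16 (192.168.0.0 - 192.168.255.255)
Private (in 172.16.0.0/12)


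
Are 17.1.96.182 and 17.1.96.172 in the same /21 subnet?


Mask: 255.255.248.0
17.1.96.182 AND mask = 17.1.96.0
17.1.96.172 AND mask = 17.1.96.0
Yes, same subnet (17.1.96.0)


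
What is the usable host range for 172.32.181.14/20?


Network: 172.32.176.0
Broadcast: 172.32.191.255
First usable = network + 1
Last usable = broadcast - 1
Range: 172.32.176.1 to 172.32.191.254


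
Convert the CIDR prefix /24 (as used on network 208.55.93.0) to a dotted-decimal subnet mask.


/24 means 24 network bits, 8 host bits
Binary: 11111111111111111111111100000000
Mask: 255.255.255.0


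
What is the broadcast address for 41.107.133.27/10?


Network: 41.64.0.0/10
Host bits = 22
Set all host bits to 1:
Broadcast: 41.127.255.255


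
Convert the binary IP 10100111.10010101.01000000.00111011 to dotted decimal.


10100111 = 167
10010101 = 149
01000000 = 64
00111011 = 59
IP: 167.149.64.59


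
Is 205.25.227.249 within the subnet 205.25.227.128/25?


Subnet network: 205.25.227.128
Test IP AND mask: 205.25.227.128
Yes, 205.25.227.249 is in 205.25.227.128/25


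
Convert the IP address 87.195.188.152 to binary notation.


87 = 01010111
195 = 11000011
188 = 10111100
152 = 10011000
Binary: 01010111.11000011.10111100.10011000


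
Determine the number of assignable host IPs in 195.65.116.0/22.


Host bits = 32 - 22 = 10
Total addresses = 2^10 = 1024
Usable = total - 2 (network and broadcast)
Usable hosts: 1022


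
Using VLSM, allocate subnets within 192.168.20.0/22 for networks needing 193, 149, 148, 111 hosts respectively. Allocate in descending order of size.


193 hosts -> /24 (254 usable): 192.168.20.0/24
149 hosts -> /24 (254 usable): 192.168.21.0/24
148 hosts -> /24 (254 usable): 192.168.22.0/24
111 hosts -> /25 (126 usable): 192.168.23.0/25
Allocation: 192.168.20.0/24 (193 hosts, 254 usable); 192.168.21.0/24 (149 hosts, 254 usable); 192.168.22.0/24 (148 hosts, 254 usable); 192.168.23.0/25 (111 hosts, 126 usable)


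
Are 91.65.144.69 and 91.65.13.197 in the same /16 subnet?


Mask: 255.255.0.0
91.65.144.69 AND mask = 91.65.0.0
91.65.13.197 AND mask = 91.65.0.0
Yes, same subnet (91.65.0.0)


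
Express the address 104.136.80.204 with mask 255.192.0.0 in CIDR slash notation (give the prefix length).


Binary: 11111111.11000000.00000000.00000000
Count leading 1s
Prefix: /10


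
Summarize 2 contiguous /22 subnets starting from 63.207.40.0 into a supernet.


Original prefix: /22
Number of subnets: 2 = 2^1
New prefix = 22 - 1 = 21
Supernet: 63.207.40.0/21


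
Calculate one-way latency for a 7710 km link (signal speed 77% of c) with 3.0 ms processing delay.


Speed = 0.77 * 3e5 km/s = 231000 km/s
Propagation delay = 7710 / 231000 = 0.0334 s = 33.3766 ms
Processing delay = 3.0 ms
Total one-way latency = 36.3766 ms


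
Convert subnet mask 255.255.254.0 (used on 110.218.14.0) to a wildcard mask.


Subnet mask: 255.255.254.0
Wildcard = 255.255.255.255 - subnet mask
255 - 255 = 0
255 - 255 = 0
255 - 254 = 1
255 - 0 = 255
Wildcard: 0.0.1.255


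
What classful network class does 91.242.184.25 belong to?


First octet: 91
Binary: 01011011
0xxxxxxx -> Class A (1-126)
Class A, default mask 255.0.0.0 (/8)


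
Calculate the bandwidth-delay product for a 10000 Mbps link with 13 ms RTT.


BDP = bandwidth * RTT
= 10000 Mbps * 13 ms
= 10000 * 1e6 * 13 / 1000 bits
= 130000000 bits
= 16250000 bytes
= 15869.1406 KB
BDP = 130000000 bits (16250000 bytes)


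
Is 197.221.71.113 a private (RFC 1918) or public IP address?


RFC 1918 private ranges:
  10.0.0.0/8 (10.0.0.0 - 10.255.255.255)
  172.16.0.0/12 (172.16.0.0 - 172.31.255.255)
  192.168.0.0/16 (192.168.0.0 - 192.168.255.255)
Public (not in any RFC 1918 range)


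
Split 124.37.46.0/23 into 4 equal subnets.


New prefix = 23 + 2 = 25
Each subnet has 128 addresses
  124.37.46.0/25
  124.37.46.128/25
  124.37.47.0/25
  124.37.47.128/25
Subnets: 124.37.46.0/25, 124.37.46.128/25, 124.37.47.0/25, 124.37.47.128/25


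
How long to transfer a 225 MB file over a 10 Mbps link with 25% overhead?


Effective throughput = 10 * (1 - 25/100) = 7.5 Mbps
File size in Mb = 225 * 8 = 1800 Mb
Time = 1800 / 7.5
Time = 240 seconds


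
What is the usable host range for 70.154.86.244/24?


Network: 70.154.86.0
Broadcast: 70.154.86.255
First usable = network + 1
Last usable = broadcast - 1
Range: 70.154.86.1 to 70.154.86.254


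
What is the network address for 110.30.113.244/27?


IP:   01101110.00011110.01110001.11110100
Mask: 11111111.11111111.11111111.11100000
AND operation:
Net:  01101110.00011110.01110001.11100000
Network: 110.30.113.224/27


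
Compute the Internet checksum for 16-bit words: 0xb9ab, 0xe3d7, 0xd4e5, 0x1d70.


Sum all words (with carry folding):
+ 0xb9ab = 0xb9ab
+ 0xe3d7 = 0x9d83
+ 0xd4e5 = 0x7269
+ 0x1d70 = 0x8fd9
One's complement: ~0x8fd9
Checksum = 0x7026


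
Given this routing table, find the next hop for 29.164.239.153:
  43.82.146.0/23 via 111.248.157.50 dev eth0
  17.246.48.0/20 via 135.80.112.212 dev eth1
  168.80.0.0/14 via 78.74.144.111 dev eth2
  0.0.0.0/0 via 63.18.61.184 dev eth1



Longest prefix match for 29.164.239.153:
  /23 43.82.146.0: no
  /20 17.246.48.0: no
  /14 168.80.0.0: no
  /0 0.0.0.0: MATCH
Selected: next-hop 63.18.61.184 via eth1 (matched /0)


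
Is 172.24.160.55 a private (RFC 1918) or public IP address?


RFC 1918 private ranges:
  10.0.0.0/8 (10.0.0.0 - 10.255.255.255)
  172.16.0.0/12 (172.16.0.0 - 172.31.255.255)
  192.168.0.0/16 (192.168.0.0 - 192.168.255.255)
Private (in 172.16.0.0/12)


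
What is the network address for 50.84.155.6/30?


IP:   00110010.01010100.10011011.00000110
Mask: 11111111.11111111.11111111.11111100
AND operation:
Net:  00110010.01010100.10011011.00000100
Network: 50.84.155.4/30


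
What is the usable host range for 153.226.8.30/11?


Network: 153.224.0.0
Broadcast: 153.255.255.255
First usable = network + 1
Last usable = broadcast - 1
Range: 153.224.0.1 to 153.255.255.254


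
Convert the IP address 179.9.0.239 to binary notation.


179 = 10110011
9 = 00001001
0 = 00000000
239 = 11101111
Binary: 10110011.00001001.00000000.11101111


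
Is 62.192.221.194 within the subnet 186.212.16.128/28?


Subnet network: 186.212.16.128
Test IP AND mask: 62.192.221.192
No, 62.192.221.194 is not in 186.212.16.128/28


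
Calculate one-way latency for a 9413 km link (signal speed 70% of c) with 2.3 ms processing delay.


Speed = 0.7 * 3e5 km/s = 210000 km/s
Propagation delay = 9413 / 210000 = 0.0448 s = 44.8238 ms
Processing delay = 2.3 ms
Total one-way latency = 47.1238 ms


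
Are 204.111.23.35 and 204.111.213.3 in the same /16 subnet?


Mask: 255.255.0.0
204.111.23.35 AND mask = 204.111.0.0
204.111.213.3 AND mask = 204.111.0.0
Yes, same subnet (204.111.0.0)


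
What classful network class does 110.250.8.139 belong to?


First octet: 110
Binary: 01101110
0xxxxxxx -> Class A (1-126)
Class A, default mask 255.0.0.0 (/8)


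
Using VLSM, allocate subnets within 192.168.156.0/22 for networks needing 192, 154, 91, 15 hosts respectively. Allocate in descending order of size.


192 hosts -> /24 (254 usable): 192.168.156.0/24
154 hosts -> /24 (254 usable): 192.168.157.0/24
91 hosts -> /25 (126 usable): 192.168.158.0/25
15 hosts -> /27 (30 usable): 192.168.158.128/27
Allocation: 192.168.156.0/24 (192 hosts, 254 usable); 192.168.157.0/24 (154 hosts, 254 usable); 192.168.158.0/25 (91 hosts, 126 usable); 192.168.158.128/27 (15 hosts, 30 usable)


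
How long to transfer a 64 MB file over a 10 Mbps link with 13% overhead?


Effective throughput = 10 * (1 - 13/100) = 8.7 Mbps
File size in Mb = 64 * 8 = 512 Mb
Time = 512 / 8.7
Time = 58.8506 seconds


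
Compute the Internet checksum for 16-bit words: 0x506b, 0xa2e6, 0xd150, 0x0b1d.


Sum all words (with carry folding):
+ 0x506b = 0x506b
+ 0xa2e6 = 0xf351
+ 0xd150 = 0xc4a2
+ 0x0b1d = 0xcfbf
One's complement: ~0xcfbf
Checksum = 0x3040


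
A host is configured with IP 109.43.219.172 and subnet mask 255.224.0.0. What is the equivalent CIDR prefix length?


Binary: 11111111.11100000.00000000.00000000
Count leading 1s
Prefix: /11


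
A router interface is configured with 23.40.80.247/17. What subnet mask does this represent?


/17 means 17 network bits, 15 host bits
Binary: 11111111111111111000000000000000
Mask: 255.255.128.0


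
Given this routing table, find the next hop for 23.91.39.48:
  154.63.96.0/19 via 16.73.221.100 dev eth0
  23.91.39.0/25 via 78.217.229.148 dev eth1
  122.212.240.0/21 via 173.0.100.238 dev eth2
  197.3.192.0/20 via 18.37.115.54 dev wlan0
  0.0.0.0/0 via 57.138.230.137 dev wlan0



Longest prefix match for 23.91.39.48:
  /19 154.63.96.0: no
  /25 23.91.39.0: MATCH
  /21 122.212.240.0: no
  /20 197.3.192.0: no
  /0 0.0.0.0: MATCH
Selected: next-hop 78.217.229.148 via eth1 (matched /25)


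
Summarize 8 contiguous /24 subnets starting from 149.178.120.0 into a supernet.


Original prefix: /24
Number of subnets: 8 = 2^3
New prefix = 24 - 3 = 21
Supernet: 149.178.120.0/21


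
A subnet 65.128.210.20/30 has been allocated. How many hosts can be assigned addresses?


Host bits = 32 - 30 = 2
Total addresses = 2^2 = 4
Usable = total - 2 (network and broadcast)
Usable hosts: 2


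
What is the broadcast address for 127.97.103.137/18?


Network: 127.97.64.0/18
Host bits = 14
Set all host bits to 1:
Broadcast: 127.97.127.255


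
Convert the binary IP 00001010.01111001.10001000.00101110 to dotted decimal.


00001010 = 10
01111001 = 121
10001000 = 136
00101110 = 46
IP: 10.121.136.46


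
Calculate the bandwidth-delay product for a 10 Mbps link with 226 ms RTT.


BDP = bandwidth * RTT
= 10 Mbps * 226 ms
= 10 * 1e6 * 226 / 1000 bits
= 2260000 bits
= 282500 bytes
= 275.8789 KB
BDP = 2260000 bits (282500 bytes)


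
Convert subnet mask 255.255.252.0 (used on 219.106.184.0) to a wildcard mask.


Subnet mask: 255.255.252.0
Wildcard = 255.255.255.255 - subnet mask
255 - 255 = 0
255 - 255 = 0
255 - 252 = 3
255 - 0 = 255
Wildcard: 0.0.3.255


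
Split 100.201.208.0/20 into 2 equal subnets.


New prefix = 20 + 1 = 21
Each subnet has 2048 addresses
  100.201.208.0/21
  100.201.216.0/21
Subnets: 100.201.208.0/21, 100.201.216.0/21


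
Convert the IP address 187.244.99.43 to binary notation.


187 = 10111011
244 = 11110100
99 = 01100011
43 = 00101011
Binary: 10111011.11110100.01100011.00101011


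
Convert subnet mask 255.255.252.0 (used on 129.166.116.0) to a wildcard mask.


Subnet mask: 255.255.252.0
Wildcard = 255.255.255.255 - subnet mask
255 - 255 = 0
255 - 255 = 0
255 - 252 = 3
255 - 0 = 255
Wildcard: 0.0.3.255


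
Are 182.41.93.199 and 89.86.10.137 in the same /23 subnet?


Mask: 255.255.254.0
182.41.93.199 AND mask = 182.41.92.0
89.86.10.137 AND mask = 89.86.10.0
No, different subnets (182.41.92.0 vs 89.86.10.0)


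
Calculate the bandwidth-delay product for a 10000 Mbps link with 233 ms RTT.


BDP = bandwidth * RTT
= 10000 Mbps * 233 ms
= 10000 * 1e6 * 233 / 1000 bits
= 2330000000 bits
= 291250000 bytes
= 284423.8281 KB
BDP = 2330000000 bits (291250000 bytes)


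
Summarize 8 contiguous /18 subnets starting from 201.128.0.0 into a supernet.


Original prefix: /18
Number of subnets: 8 = 2^3
New prefix = 18 - 3 = 15
Supernet: 201.128.0.0/15


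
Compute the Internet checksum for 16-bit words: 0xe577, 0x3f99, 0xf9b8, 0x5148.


Sum all words (with carry folding):
+ 0xe577 = 0xe577
+ 0x3f99 = 0x2511
+ 0xf9b8 = 0x1eca
+ 0x5148 = 0x7012
One's complement: ~0x7012
Checksum = 0x8fed


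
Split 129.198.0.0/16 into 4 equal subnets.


New prefix = 16 + 2 = 18
Each subnet has 16384 addresses
  129.198.0.0/18
  129.198.64.0/18
  129.198.128.0/18
  129.198.192.0/18
Subnets: 129.198.0.0/18, 129.198.64.0/18, 129.198.128.0/18, 129.198.192.0/18


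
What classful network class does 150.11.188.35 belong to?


First octet: 150
Binary: 10010110
10xxxxxx -> Class B (128-191)
Class B, default mask 255.255.0.0 (/16)


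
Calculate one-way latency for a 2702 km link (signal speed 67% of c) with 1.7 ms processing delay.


Speed = 0.67 * 3e5 km/s = 201000 km/s
Propagation delay = 2702 / 201000 = 0.0134 s = 13.4428 ms
Processing delay = 1.7 ms
Total one-way latency = 15.1428 ms


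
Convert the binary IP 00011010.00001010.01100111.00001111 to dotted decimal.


00011010 = 26
00001010 = 10
01100111 = 103
00001111 = 15
IP: 26.10.103.15


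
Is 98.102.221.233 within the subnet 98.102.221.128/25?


Subnet network: 98.102.221.128
Test IP AND mask: 98.102.221.128
Yes, 98.102.221.233 is in 98.102.221.128/25


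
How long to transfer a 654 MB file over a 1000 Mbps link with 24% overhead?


Effective throughput = 1000 * (1 - 24/100) = 760 Mbps
File size in Mb = 654 * 8 = 5232 Mb
Time = 5232 / 760
Time = 6.8842 seconds


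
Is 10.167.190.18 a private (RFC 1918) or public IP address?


RFC 1918 private ranges:
  10.0.0.0/8 (10.0.0.0 - 10.255.255.255)
  172.16.0.0/12 (172.16.0.0 - 172.31.255.255)
  192.168.0.0/16 (192.168.0.0 - 192.168.255.255)
Private (in 10.0.0.0/8)


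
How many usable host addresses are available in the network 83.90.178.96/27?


Host bits = 32 - 27 = 5
Total addresses = 2^5 = 32
Usable = total - 2 (network and broadcast)
Usable hosts: 30


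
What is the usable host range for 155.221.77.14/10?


Network: 155.192.0.0
Broadcast: 155.255.255.255
First usable = network + 1
Last usable = broadcast - 1
Range: 155.192.0.1 to 155.255.255.254


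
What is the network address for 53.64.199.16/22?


IP:   00110101.01000000.11000111.00010000
Mask: 11111111.11111111.11111100.00000000
AND operation:
Net:  00110101.01000000.11000100.00000000
Network: 53.64.196.0/22


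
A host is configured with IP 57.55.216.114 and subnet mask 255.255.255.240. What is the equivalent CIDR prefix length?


Binary: 11111111.11111111.11111111.11110000
Count leading 1s
Prefix: /28


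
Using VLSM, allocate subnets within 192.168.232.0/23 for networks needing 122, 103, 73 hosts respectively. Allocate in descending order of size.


122 hosts -> /25 (126 usable): 192.168.232.0/25
103 hosts -> /25 (126 usable): 192.168.232.128/25
73 hosts -> /25 (126 usable): 192.168.233.0/25
Allocation: 192.168.232.0/25 (122 hosts, 126 usable); 192.168.232.128/25 (103 hosts, 126 usable); 192.168.233.0/25 (73 hosts, 126 usable)


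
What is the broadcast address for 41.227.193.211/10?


Network: 41.192.0.0/10
Host bits = 22
Set all host bits to 1:
Broadcast: 41.255.255.255


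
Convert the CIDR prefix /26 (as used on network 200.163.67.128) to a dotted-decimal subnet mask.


/26 means 26 network bits, 6 host bits
Binary: 11111111111111111111111111000000
Mask: 255.255.255.192


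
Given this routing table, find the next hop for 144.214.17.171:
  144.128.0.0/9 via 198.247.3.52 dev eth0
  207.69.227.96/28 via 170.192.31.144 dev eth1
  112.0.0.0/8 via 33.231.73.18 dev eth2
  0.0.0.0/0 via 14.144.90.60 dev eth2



Longest prefix match for 144.214.17.171:
  /9 144.128.0.0: MATCH
  /28 207.69.227.96: no
  /8 112.0.0.0: no
  /0 0.0.0.0: MATCH
Selected: next-hop 198.247.3.52 via eth0 (matched /9)


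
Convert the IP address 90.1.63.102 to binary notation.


90 = 01011010
1 = 00000001
63 = 00111111
102 = 01100110
Binary: 01011010.00000001.00111111.01100110


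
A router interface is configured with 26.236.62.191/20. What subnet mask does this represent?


/20 means 20 network bits, 12 host bits
Binary: 11111111111111111111000000000000
Mask: 255.255.240.0


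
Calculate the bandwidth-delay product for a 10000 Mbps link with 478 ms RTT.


BDP = bandwidth * RTT
= 10000 Mbps * 478 ms
= 10000 * 1e6 * 478 / 1000 bits
= 4780000000 bits
= 597500000 bytes
= 583496.0938 KB
BDP = 4780000000 bits (597500000 bytes)


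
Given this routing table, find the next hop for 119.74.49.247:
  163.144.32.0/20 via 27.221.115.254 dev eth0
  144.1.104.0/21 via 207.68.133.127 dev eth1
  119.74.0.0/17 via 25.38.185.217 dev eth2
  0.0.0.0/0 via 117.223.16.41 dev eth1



Longest prefix match for 119.74.49.247:
  /20 163.144.32.0: no
  /21 144.1.104.0: no
  /17 119.74.0.0: MATCH
  /0 0.0.0.0: MATCH
Selected: next-hop 25.38.185.217 via eth2 (matched /17)


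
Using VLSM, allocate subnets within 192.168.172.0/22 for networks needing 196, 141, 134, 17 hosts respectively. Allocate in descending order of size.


196 hosts -> /24 (254 usable): 192.168.172.0/24
141 hosts -> /24 (254 usable): 192.168.173.0/24
134 hosts -> /24 (254 usable): 192.168.174.0/24
17 hosts -> /27 (30 usable): 192.168.175.0/27
Allocation: 192.168.172.0/24 (196 hosts, 254 usable); 192.168.173.0/24 (141 hosts, 254 usable); 192.168.174.0/24 (134 hosts, 254 usable); 192.168.175.0/27 (17 hosts, 30 usable)


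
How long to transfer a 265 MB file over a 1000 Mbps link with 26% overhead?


Effective throughput = 1000 * (1 - 26/100) = 740 Mbps
File size in Mb = 265 * 8 = 2120 Mb
Time = 2120 / 740
Time = 2.8649 seconds


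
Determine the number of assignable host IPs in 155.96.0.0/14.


Host bits = 32 - 14 = 18
Total addresses = 2^18 = 262144
Usable = total - 2 (network and broadcast)
Usable hosts: 262142


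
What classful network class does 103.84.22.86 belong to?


First octet: 103
Binary: 01100111
0xxxxxxx -> Class A (1-126)
Class A, default mask 255.0.0.0 (/8)


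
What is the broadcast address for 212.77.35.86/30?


Network: 212.77.35.84/30
Host bits = 2
Set all host bits to 1:
Broadcast: 212.77.35.87


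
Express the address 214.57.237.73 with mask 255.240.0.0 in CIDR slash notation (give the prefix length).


Binary: 11111111.11110000.00000000.00000000
Count leading 1s
Prefix: /12


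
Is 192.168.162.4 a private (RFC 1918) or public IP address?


RFC 1918 private ranges:
  10.0.0.0/8 (10.0.0.0 - 10.255.255.255)
  172.16.0.0/12 (172.16.0.0 - 172.31.255.255)
  192.168.0.0/16 (192.168.0.0 - 192.168.255.255)
Private (in 192.168.0.0/16)


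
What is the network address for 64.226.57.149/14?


IP:   01000000.11100010.00111001.10010101
Mask: 11111111.11111100.00000000.00000000
AND operation:
Net:  01000000.11100000.00000000.00000000
Network: 64.224.0.0/14


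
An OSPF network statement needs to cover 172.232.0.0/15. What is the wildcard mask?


Subnet mask: 255.254.0.0
Wildcard = 255.255.255.255 - subnet mask
255 - 255 = 0
255 - 254 = 1
255 - 0 = 255
255 - 0 = 255
Wildcard: 0.1.255.255


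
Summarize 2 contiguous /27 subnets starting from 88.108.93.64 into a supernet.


Original prefix: /27
Number of subnets: 2 = 2^1
New prefix = 27 - 1 = 26
Supernet: 88.108.93.64/26


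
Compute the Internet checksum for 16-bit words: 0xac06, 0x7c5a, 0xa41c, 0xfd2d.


Sum all words (with carry folding):
+ 0xac06 = 0xac06
+ 0x7c5a = 0x2861
+ 0xa41c = 0xcc7d
+ 0xfd2d = 0xc9ab
One's complement: ~0xc9ab
Checksum = 0x3654


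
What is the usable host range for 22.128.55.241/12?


Network: 22.128.0.0
Broadcast: 22.143.255.255
First usable = network + 1
Last usable = broadcast - 1
Range: 22.128.0.1 to 22.143.255.254


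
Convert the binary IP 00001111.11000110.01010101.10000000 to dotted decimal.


00001111 = 15
11000110 = 198
01010101 = 85
10000000 = 128
IP: 15.198.85.128


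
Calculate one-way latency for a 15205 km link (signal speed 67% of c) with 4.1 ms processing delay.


Speed = 0.67 * 3e5 km/s = 201000 km/s
Propagation delay = 15205 / 201000 = 0.0756 s = 75.6468 ms
Processing delay = 4.1 ms
Total one-way latency = 79.7468 ms


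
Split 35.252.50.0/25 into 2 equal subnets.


New prefix = 25 + 1 = 26
Each subnet has 64 addresses
  35.252.50.0/26
  35.252.50.64/26
Subnets: 35.252.50.0/26, 35.252.50.64/26


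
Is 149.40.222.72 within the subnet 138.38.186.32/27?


Subnet network: 138.38.186.32
Test IP AND mask: 149.40.222.64
No, 149.40.222.72 is not in 138.38.186.32/27


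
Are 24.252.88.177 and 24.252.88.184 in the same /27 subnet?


Mask: 255.255.255.224
24.252.88.177 AND mask = 24.252.88.160
24.252.88.184 AND mask = 24.252.88.160
Yes, same subnet (24.252.88.160)


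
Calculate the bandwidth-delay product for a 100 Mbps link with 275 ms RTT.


BDP = bandwidth * RTT
= 100 Mbps * 275 ms
= 100 * 1e6 * 275 / 1000 bits
= 27500000 bits
= 3437500 bytes
= 3356.9336 KB
BDP = 27500000 bits (3437500 bytes)


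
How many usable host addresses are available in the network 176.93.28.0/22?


Host bits = 32 - 22 = 10
Total addresses = 2^10 = 1024
Usable = total - 2 (network and broadcast)
Usable hosts: 1022


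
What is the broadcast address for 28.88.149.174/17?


Network: 28.88.128.0/17
Host bits = 15
Set all host bits to 1:
Broadcast: 28.88.255.255


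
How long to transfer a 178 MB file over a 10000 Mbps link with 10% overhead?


Effective throughput = 10000 * (1 - 10/100) = 9000 Mbps
File size in Mb = 178 * 8 = 1424 Mb
Time = 1424 / 9000
Time = 0.1582 seconds


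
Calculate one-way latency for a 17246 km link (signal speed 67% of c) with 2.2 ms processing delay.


Speed = 0.67 * 3e5 km/s = 201000 km/s
Propagation delay = 17246 / 201000 = 0.0858 s = 85.801 ms
Processing delay = 2.2 ms
Total one-way latency = 88.001 ms


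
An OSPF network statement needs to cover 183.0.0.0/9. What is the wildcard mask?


Subnet mask: 255.128.0.0
Wildcard = 255.255.255.255 - subnet mask
255 - 255 = 0
255 - 128 = 127
255 - 0 = 255
255 - 0 = 255
Wildcard: 0.127.255.255


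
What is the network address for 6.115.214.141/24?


IP:   00000110.01110011.11010110.10001101
Mask: 11111111.11111111.11111111.00000000
AND operation:
Net:  00000110.01110011.11010110.00000000
Network: 6.115.214.0/24


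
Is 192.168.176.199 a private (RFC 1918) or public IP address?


RFC 1918 private ranges:
  10.0.0.0/8 (10.0.0.0 - 10.255.255.255)
  172.16.0.0/12 (172.16.0.0 - 172.31.255.255)
  192.168.0.0/16 (192.168.0.0 - 192.168.255.255)
Private (in 192.168.0.0/16)


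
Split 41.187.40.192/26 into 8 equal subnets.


New prefix = 26 + 3 = 29
Each subnet has 8 addresses
  41.187.40.192/29
  41.187.40.200/29
  41.187.40.208/29
  41.187.40.216/29
  41.187.40.224/29
  41.187.40.232/29
  41.187.40.240/29
  41.187.40.248/29
Subnets: 41.187.40.192/29, 41.187.40.200/29, 41.187.40.208/29, 41.187.40.216/29, 41.187.40.224/29, 41.187.40.232/29, 41.187.40.240/29, 41.187.40.248/29


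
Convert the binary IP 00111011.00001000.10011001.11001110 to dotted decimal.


00111011 = 59
00001000 = 8
10011001 = 153
11001110 = 206
IP: 59.8.153.206


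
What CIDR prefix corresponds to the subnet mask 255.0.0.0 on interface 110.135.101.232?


Binary: 11111111.00000000.00000000.00000000
Count leading 1s
Prefix: /8


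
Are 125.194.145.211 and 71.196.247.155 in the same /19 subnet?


Mask: 255.255.224.0
125.194.145.211 AND mask = 125.194.128.0
71.196.247.155 AND mask = 71.196.224.0
No, different subnets (125.194.128.0 vs 71.196.224.0)


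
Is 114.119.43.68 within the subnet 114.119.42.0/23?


Subnet network: 114.119.42.0
Test IP AND mask: 114.119.42.0
Yes, 114.119.43.68 is in 114.119.42.0/23


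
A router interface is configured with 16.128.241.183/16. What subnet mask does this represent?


/16 means 16 network bits, 16 host bits
Binary: 11111111111111110000000000000000
Mask: 255.255.0.0


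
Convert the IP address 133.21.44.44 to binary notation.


133 = 10000101
21 = 00010101
44 = 00101100
44 = 00101100
Binary: 10000101.00010101.00101100.00101100


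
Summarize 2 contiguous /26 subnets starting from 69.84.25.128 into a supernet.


Original prefix: /26
Number of subnets: 2 = 2^1
New prefix = 26 - 1 = 25
Supernet: 69.84.25.128/25


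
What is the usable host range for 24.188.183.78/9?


Network: 24.128.0.0
Broadcast: 24.255.255.255
First usable = network + 1
Last usable = broadcast - 1
Range: 24.128.0.1 to 24.255.255.254


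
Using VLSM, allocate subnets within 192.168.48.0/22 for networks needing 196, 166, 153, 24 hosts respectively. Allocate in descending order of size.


196 hosts -> /24 (254 usable): 192.168.48.0/24
166 hosts -> /24 (254 usable): 192.168.49.0/24
153 hosts -> /24 (254 usable): 192.168.50.0/24
24 hosts -> /27 (30 usable): 192.168.51.0/27
Allocation: 192.168.48.0/24 (196 hosts, 254 usable); 192.168.49.0/24 (166 hosts, 254 usable); 192.168.50.0/24 (153 hosts, 254 usable); 192.168.51.0/27 (24 hosts, 30 usable)


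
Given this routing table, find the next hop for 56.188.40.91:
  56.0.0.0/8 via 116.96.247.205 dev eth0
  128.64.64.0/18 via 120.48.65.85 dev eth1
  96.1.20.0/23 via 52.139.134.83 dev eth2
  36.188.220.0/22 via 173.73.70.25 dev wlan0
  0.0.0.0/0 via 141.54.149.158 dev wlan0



Longest prefix match for 56.188.40.91:
  /8 56.0.0.0: MATCH
  /18 128.64.64.0: no
  /23 96.1.20.0: no
  /22 36.188.220.0: no
  /0 0.0.0.0: MATCH
Selected: next-hop 116.96.247.205 via eth0 (matched /8)


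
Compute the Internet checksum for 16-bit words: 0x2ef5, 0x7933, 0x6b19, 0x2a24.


Sum all words (with carry folding):
+ 0x2ef5 = 0x2ef5
+ 0x7933 = 0xa828
+ 0x6b19 = 0x1342
+ 0x2a24 = 0x3d66
One's complement: ~0x3d66
Checksum = 0xc299


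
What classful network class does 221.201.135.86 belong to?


First octet: 221
Binary: 11011101
110xxxxx -> Class C (192-223)
Class C, default mask 255.255.255.0 (/24)


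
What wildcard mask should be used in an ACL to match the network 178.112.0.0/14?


Subnet mask: 255.252.0.0
Wildcard = 255.255.255.255 - subnet mask
255 - 255 = 0
255 - 252 = 3
255 - 0 = 255
255 - 0 = 255
Wildcard: 0.3.255.255


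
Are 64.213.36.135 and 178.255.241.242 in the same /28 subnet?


Mask: 255.255.255.240
64.213.36.135 AND mask = 64.213.36.128
178.255.241.242 AND mask = 178.255.241.240
No, different subnets (64.213.36.128 vs 178.255.241.240)


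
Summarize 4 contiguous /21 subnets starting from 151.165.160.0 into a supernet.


Original prefix: /21
Number of subnets: 4 = 2^2
New prefix = 21 - 2 = 19
Supernet: 151.165.160.0/19


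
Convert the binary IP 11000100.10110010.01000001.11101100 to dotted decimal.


11000100 = 196
10110010 = 178
01000001 = 65
11101100 = 236
IP: 196.178.65.236


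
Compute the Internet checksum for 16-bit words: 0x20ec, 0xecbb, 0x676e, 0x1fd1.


Sum all words (with carry folding):
+ 0x20ec = 0x20ec
+ 0xecbb = 0x0da8
+ 0x676e = 0x7516
+ 0x1fd1 = 0x94e7
One's complement: ~0x94e7
Checksum = 0x6b18


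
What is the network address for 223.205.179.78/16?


IP:   11011111.11001101.10110011.01001110
Mask: 11111111.11111111.00000000.00000000
AND operation:
Net:  11011111.11001101.00000000.00000000
Network: 223.205.0.0/16


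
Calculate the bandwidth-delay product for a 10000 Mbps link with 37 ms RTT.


BDP = bandwidth * RTT
= 10000 Mbps * 37 ms
= 10000 * 1e6 * 37 / 1000 bits
= 370000000 bits
= 46250000 bytes
= 45166.0156 KB
BDP = 370000000 bits (46250000 bytes)


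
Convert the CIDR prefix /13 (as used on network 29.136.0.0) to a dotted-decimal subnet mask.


/13 means 13 network bits, 19 host bits
Binary: 11111111111110000000000000000000
Mask: 255.248.0.0


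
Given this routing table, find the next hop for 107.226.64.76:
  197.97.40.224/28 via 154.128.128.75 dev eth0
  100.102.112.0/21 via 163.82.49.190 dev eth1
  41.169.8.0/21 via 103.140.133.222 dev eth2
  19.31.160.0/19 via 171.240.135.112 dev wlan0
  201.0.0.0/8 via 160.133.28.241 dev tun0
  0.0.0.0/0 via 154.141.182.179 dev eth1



Longest prefix match for 107.226.64.76:
  /28 197.97.40.224: no
  /21 100.102.112.0: no
  /21 41.169.8.0: no
  /19 19.31.160.0: no
  /8 201.0.0.0: no
  /0 0.0.0.0: MATCH
Selected: next-hop 154.141.182.179 via eth1 (matched /0)


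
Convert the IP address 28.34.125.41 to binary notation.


28 = 00011100
34 = 00100010
125 = 01111101
41 = 00101001
Binary: 00011100.00100010.01111101.00101001


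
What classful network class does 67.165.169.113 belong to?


First octet: 67
Binary: 01000011
0xxxxxxx -> Class A (1-126)
Class A, default mask 255.0.0.0 (/8)


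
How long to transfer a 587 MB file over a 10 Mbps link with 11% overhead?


Effective throughput = 10 * (1 - 11/100) = 8.9 Mbps
File size in Mb = 587 * 8 = 4696 Mb
Time = 4696 / 8.9
Time = 527.6404 seconds


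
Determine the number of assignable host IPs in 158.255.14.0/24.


Host bits = 32 - 24 = 8
Total addresses = 2^8 = 256
Usable = total - 2 (network and broadcast)
Usable hosts: 254


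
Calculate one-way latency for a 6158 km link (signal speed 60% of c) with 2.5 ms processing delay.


Speed = 0.6 * 3e5 km/s = 180000 km/s
Propagation delay = 6158 / 180000 = 0.0342 s = 34.2111 ms
Processing delay = 2.5 ms
Total one-way latency = 36.7111 ms


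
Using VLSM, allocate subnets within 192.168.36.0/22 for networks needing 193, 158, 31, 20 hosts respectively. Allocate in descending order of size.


193 hosts -> /24 (254 usable): 192.168.36.0/24
158 hosts -> /24 (254 usable): 192.168.37.0/24
31 hosts -> /26 (62 usable): 192.168.38.0/26
20 hosts -> /27 (30 usable): 192.168.38.64/27
Allocation: 192.168.36.0/24 (193 hosts, 254 usable); 192.168.37.0/24 (158 hosts, 254 usable); 192.168.38.0/26 (31 hosts, 62 usable); 192.168.38.64/27 (20 hosts, 30 usable)


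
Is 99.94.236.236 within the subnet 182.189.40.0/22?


Subnet network: 182.189.40.0
Test IP AND mask: 99.94.236.0
No, 99.94.236.236 is not in 182.189.40.0/22


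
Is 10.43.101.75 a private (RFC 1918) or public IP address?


RFC 1918 private ranges:
  10.0.0.0/8 (10.0.0.0 - 10.255.255.255)
  172.16.0.0/12 (172.16.0.0 - 172.31.255.255)
  192.168.0.0/16 (192.168.0.0 - 192.168.255.255)
Private (in 10.0.0.0/8)


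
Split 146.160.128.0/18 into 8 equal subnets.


New prefix = 18 + 3 = 21
Each subnet has 2048 addresses
  146.160.128.0/21
  146.160.136.0/21
  146.160.144.0/21
  146.160.152.0/21
  146.160.160.0/21
  146.160.168.0/21
  146.160.176.0/21
  146.160.184.0/21
Subnets: 146.160.128.0/21, 146.160.136.0/21, 146.160.144.0/21, 146.160.152.0/21, 146.160.160.0/21, 146.160.168.0/21, 146.160.176.0/21, 146.160.184.0/21


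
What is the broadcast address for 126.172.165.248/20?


Network: 126.172.160.0/20
Host bits = 12
Set all host bits to 1:
Broadcast: 126.172.175.255


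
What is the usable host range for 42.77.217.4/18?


Network: 42.77.192.0
Broadcast: 42.77.255.255
First usable = network + 1
Last usable = broadcast - 1
Range: 42.77.192.1 to 42.77.255.254


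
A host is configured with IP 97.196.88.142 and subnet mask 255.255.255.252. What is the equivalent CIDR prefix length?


Binary: 11111111.11111111.11111111.11111100
Count leading 1s
Prefix: /30


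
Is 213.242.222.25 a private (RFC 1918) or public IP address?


RFC 1918 private ranges:
  10.0.0.0/8 (10.0.0.0 - 10.255.255.255)
  172.16.0.0/12 (172.16.0.0 - 172.31.255.255)
  192.168.0.0/16 (192.168.0.0 - 192.168.255.255)
Public (not in any RFC 1918 range)


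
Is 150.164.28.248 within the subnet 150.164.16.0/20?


Subnet network: 150.164.16.0
Test IP AND mask: 150.164.16.0
Yes, 150.164.28.248 is in 150.164.16.0/20


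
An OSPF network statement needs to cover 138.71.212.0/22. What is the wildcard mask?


Subnet mask: 255.255.252.0
Wildcard = 255.255.255.255 - subnet mask
255 - 255 = 0
255 - 255 = 0
255 - 252 = 3
255 - 0 = 255
Wildcard: 0.0.3.255


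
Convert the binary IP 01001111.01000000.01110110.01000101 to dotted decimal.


01001111 = 79
01000000 = 64
01110110 = 118
01000101 = 69
IP: 79.64.118.69


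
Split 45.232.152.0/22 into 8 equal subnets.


New prefix = 22 + 3 = 25
Each subnet has 128 addresses
  45.232.152.0/25
  45.232.152.128/25
  45.232.153.0/25
  45.232.153.128/25
  45.232.154.0/25
  45.232.154.128/25
  45.232.155.0/25
  45.232.155.128/25
Subnets: 45.232.152.0/25, 45.232.152.128/25, 45.232.153.0/25, 45.232.153.128/25, 45.232.154.0/25, 45.232.154.128/25, 45.232.155.0/25, 45.232.155.128/25


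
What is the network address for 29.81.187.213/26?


IP:   00011101.01010001.10111011.11010101
Mask: 11111111.11111111.11111111.11000000
AND operation:
Net:  00011101.01010001.10111011.11000000
Network: 29.81.187.192/26


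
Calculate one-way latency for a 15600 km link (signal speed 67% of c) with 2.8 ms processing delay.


Speed = 0.67 * 3e5 km/s = 201000 km/s
Propagation delay = 15600 / 201000 = 0.0776 s = 77.6119 ms
Processing delay = 2.8 ms
Total one-way latency = 80.4119 ms


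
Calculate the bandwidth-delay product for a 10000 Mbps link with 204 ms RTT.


BDP = bandwidth * RTT
= 10000 Mbps * 204 ms
= 10000 * 1e6 * 204 / 1000 bits
= 2040000000 bits
= 255000000 bytes
= 249023.4375 KB
BDP = 2040000000 bits (255000000 bytes)


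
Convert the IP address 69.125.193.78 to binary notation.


69 = 01000101
125 = 01111101
193 = 11000001
78 = 01001110
Binary: 01000101.01111101.11000001.01001110


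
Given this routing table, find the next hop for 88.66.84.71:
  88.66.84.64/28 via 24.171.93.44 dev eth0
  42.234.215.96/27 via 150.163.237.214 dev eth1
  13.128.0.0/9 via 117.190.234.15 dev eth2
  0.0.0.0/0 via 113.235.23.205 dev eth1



Longest prefix match for 88.66.84.71:
  /28 88.66.84.64: MATCH
  /27 42.234.215.96: no
  /9 13.128.0.0: no
  /0 0.0.0.0: MATCH
Selected: next-hop 24.171.93.44 via eth0 (matched /28)


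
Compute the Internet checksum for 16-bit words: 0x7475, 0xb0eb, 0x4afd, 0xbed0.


Sum all words (with carry folding):
+ 0x7475 = 0x7475
+ 0xb0eb = 0x2561
+ 0x4afd = 0x705e
+ 0xbed0 = 0x2f2f
One's complement: ~0x2f2f
Checksum = 0xd0d0


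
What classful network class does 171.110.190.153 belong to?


First octet: 171
Binary: 10101011
10xxxxxx -> Class B (128-191)
Class B, default mask 255.255.0.0 (/16)


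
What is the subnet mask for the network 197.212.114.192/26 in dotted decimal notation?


/26 means 26 network bits, 6 host bits
Binary: 11111111111111111111111111000000
Mask: 255.255.255.192


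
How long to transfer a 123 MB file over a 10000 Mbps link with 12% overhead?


Effective throughput = 10000 * (1 - 12/100) = 8800 Mbps
File size in Mb = 123 * 8 = 984 Mb
Time = 984 / 8800
Time = 0.1118 seconds


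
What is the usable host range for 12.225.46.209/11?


Network: 12.224.0.0
Broadcast: 12.255.255.255
First usable = network + 1
Last usable = broadcast - 1
Range: 12.224.0.1 to 12.255.255.254


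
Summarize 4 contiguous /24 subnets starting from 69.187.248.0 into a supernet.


Original prefix: /24
Number of subnets: 4 = 2^2
New prefix = 24 - 2 = 22
Supernet: 69.187.248.0/22


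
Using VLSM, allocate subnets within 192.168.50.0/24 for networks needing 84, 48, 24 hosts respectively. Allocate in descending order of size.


84 hosts -> /25 (126 usable): 192.168.50.0/25
48 hosts -> /26 (62 usable): 192.168.50.128/26
24 hosts -> /27 (30 usable): 192.168.50.192/27
Allocation: 192.168.50.0/25 (84 hosts, 126 usable); 192.168.50.128/26 (48 hosts, 62 usable); 192.168.50.192/27 (24 hosts, 30 usable)


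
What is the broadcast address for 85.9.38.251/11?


Network: 85.0.0.0/11
Host bits = 21
Set all host bits to 1:
Broadcast: 85.31.255.255


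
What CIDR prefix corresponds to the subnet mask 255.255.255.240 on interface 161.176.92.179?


Binary: 11111111.11111111.11111111.11110000
Count leading 1s
Prefix: /28


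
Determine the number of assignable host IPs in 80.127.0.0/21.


Host bits = 32 - 21 = 11
Total addresses = 2^11 = 2048
Usable = total - 2 (network and broadcast)
Usable hosts: 2046


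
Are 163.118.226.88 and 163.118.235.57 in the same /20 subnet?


Mask: 255.255.240.0
163.118.226.88 AND mask = 163.118.224.0
163.118.235.57 AND mask = 163.118.224.0
Yes, same subnet (163.118.224.0)


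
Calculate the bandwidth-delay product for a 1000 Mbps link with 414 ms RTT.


BDP = bandwidth * RTT
= 1000 Mbps * 414 ms
= 1000 * 1e6 * 414 / 1000 bits
= 414000000 bits
= 51750000 bytes
= 50537.1094 KB
BDP = 414000000 bits (51750000 bytes)


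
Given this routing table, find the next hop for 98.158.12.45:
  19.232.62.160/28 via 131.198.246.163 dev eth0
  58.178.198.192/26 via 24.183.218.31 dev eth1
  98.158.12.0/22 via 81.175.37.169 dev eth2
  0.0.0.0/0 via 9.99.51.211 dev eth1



Longest prefix match for 98.158.12.45:
  /28 19.232.62.160: no
  /26 58.178.198.192: no
  /22 98.158.12.0: MATCH
  /0 0.0.0.0: MATCH
Selected: next-hop 81.175.37.169 via eth2 (matched /22)


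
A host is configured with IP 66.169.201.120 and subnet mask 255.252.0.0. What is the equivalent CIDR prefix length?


Binary: 11111111.11111100.00000000.00000000
Count leading 1s
Prefix: /14


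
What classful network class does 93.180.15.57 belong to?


First octet: 93
Binary: 01011101
0xxxxxxx -> Class A (1-126)
Class A, default mask 255.0.0.0 (/8)


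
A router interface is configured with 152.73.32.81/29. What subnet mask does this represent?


/29 means 29 network bits, 3 host bits
Binary: 11111111111111111111111111111000
Mask: 255.255.255.248


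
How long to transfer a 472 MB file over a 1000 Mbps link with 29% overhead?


Effective throughput = 1000 * (1 - 29/100) = 710 Mbps
File size in Mb = 472 * 8 = 3776 Mb
Time = 3776 / 710
Time = 5.3183 seconds


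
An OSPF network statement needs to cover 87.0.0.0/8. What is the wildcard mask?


Subnet mask: 255.0.0.0
Wildcard = 255.255.255.255 - subnet mask
255 - 255 = 0
255 - 0 = 255
255 - 0 = 255
255 - 0 = 255
Wildcard: 0.255.255.255
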